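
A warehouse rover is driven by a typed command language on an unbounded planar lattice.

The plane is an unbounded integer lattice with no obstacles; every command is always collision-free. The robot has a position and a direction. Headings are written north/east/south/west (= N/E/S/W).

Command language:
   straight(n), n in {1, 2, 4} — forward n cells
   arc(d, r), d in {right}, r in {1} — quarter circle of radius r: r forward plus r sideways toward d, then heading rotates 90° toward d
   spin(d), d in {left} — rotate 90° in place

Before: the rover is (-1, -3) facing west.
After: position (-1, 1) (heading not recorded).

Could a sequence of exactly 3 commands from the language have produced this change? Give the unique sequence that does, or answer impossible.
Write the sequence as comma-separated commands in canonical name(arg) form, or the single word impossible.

arc(right, 1), straight(2), arc(right, 1)

initial: (-1, -3) facing west
1. arc(right, 1) → (-2, -2) facing north
2. straight(2) → (-2, 0) facing north
3. arc(right, 1) → (-1, 1) facing east
all 125 alternatives checked — unique.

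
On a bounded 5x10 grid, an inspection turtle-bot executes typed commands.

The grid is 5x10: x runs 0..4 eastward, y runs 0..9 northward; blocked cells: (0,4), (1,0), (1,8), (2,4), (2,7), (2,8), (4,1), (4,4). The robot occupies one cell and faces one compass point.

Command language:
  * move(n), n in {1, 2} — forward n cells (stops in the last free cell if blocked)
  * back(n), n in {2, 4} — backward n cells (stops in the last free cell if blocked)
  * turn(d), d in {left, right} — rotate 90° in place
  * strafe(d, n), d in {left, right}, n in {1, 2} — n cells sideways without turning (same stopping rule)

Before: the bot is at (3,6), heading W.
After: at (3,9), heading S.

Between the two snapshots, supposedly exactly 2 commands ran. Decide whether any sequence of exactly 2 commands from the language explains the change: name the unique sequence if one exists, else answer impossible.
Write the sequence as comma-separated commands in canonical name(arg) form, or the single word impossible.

turn(left), back(4)

key: position moved to (3,9) AND the heading swung to S — translation plus rotation needed
from: at (3,6), heading W
1. turn(left) → at (3,6), heading S
2. back(4) → at (3,9), heading S
no other 2-command option fits: unique.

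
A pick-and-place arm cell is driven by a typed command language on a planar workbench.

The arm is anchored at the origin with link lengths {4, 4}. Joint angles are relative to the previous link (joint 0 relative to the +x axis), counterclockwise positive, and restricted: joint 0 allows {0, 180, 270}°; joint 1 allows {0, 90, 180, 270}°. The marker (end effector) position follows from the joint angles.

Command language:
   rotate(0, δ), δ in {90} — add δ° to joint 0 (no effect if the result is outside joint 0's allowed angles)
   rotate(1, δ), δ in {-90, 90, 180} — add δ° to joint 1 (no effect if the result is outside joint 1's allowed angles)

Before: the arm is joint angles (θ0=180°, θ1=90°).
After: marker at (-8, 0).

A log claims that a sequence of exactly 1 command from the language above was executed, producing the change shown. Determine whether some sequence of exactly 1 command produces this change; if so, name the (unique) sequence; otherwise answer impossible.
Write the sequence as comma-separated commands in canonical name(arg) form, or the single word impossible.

from: joint angles (θ0=180°, θ1=90°)
[1] after rotate(1, -90): joint angles (θ0=180°, θ1=0°)
uniquely the one of 4 1-step routes that fits.

rotate(1, -90)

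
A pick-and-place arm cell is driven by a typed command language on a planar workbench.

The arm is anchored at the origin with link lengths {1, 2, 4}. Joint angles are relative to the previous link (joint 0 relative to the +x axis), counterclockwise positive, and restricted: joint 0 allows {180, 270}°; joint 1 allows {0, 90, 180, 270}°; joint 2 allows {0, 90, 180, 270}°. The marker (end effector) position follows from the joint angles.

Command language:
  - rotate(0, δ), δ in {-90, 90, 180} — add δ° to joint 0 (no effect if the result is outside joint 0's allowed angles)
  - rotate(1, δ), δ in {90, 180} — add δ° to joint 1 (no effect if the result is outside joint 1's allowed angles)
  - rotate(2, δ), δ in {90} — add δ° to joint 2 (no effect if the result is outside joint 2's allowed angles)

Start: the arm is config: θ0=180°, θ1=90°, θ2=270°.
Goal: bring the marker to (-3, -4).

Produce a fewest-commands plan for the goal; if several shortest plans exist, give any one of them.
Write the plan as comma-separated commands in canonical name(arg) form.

rotate(2, 90), rotate(2, 90), rotate(1, 90), rotate(1, 180)

start: config: θ0=180°, θ1=90°, θ2=270°
1. rotate(2, 90) → config: θ0=180°, θ1=90°, θ2=0°
2. rotate(2, 90) → config: θ0=180°, θ1=90°, θ2=90°
3. rotate(1, 90) → config: θ0=180°, θ1=180°, θ2=90°
4. rotate(1, 180) → config: θ0=180°, θ1=0°, θ2=90°
minimal: 4 command(s), checked below 4.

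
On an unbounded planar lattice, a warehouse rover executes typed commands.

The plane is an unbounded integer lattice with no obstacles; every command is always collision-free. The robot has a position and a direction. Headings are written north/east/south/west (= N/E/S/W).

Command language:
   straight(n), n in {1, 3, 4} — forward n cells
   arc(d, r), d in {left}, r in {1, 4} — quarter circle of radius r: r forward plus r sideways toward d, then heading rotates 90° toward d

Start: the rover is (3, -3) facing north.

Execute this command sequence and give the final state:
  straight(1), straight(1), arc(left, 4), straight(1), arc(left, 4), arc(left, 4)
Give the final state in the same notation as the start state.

begin: (3, -3) facing north
[1] after straight(1): (3, -2) facing north
[2] after straight(1): (3, -1) facing north
[3] after arc(left, 4): (-1, 3) facing west
[4] after straight(1): (-2, 3) facing west
[5] after arc(left, 4): (-6, -1) facing south
[6] after arc(left, 4): (-2, -5) facing east

(-2, -5) facing east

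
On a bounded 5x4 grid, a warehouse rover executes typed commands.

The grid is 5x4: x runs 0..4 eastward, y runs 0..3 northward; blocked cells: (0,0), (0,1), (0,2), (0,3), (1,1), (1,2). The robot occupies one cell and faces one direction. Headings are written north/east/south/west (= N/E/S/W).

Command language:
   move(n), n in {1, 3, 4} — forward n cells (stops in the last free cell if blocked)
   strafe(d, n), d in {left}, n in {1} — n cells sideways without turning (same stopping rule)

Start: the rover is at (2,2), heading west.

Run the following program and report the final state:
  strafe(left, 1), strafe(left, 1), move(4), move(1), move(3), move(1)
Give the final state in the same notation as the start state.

at (1,0), heading west

start: at (2,2), heading west
[1] after strafe(left, 1): at (2,1), heading west
[2] after strafe(left, 1): at (2,0), heading west
[3] after move(4): at (1,0), heading west
[4] after move(1): at (1,0), heading west
[5] after move(3): at (1,0), heading west
[6] after move(1): at (1,0), heading west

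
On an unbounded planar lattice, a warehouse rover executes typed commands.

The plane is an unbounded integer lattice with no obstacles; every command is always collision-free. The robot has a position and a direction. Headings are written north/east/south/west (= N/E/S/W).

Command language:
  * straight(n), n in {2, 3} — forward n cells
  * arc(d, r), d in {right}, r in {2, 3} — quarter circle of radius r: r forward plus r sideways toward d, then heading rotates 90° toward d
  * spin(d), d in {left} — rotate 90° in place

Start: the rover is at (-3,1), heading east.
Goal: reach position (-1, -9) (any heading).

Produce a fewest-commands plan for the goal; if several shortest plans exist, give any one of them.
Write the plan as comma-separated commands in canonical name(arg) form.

arc(right, 2), straight(3), straight(3), straight(2)

initial: at (-3,1), heading east
[1] after arc(right, 2): at (-1,-1), heading south
[2] after straight(3): at (-1,-4), heading south
[3] after straight(3): at (-1,-7), heading south
[4] after straight(2): at (-1,-9), heading south
shorter routes all fall short; 4 is best.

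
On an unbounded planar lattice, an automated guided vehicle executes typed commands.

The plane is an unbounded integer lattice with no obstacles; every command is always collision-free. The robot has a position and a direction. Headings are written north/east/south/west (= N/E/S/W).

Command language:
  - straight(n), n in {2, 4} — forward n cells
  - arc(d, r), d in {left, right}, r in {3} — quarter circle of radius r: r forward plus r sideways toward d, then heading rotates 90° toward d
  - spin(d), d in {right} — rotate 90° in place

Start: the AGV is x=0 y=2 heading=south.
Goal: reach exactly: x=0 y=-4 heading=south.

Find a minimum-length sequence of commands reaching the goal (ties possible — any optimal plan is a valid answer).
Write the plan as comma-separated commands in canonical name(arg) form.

t0: x=0 y=2 heading=south
t=1 straight(4) ⇒ x=0 y=-2 heading=south
t=2 straight(2) ⇒ x=0 y=-4 heading=south
nothing shorter than 2 reaches the goal.

straight(4), straight(2)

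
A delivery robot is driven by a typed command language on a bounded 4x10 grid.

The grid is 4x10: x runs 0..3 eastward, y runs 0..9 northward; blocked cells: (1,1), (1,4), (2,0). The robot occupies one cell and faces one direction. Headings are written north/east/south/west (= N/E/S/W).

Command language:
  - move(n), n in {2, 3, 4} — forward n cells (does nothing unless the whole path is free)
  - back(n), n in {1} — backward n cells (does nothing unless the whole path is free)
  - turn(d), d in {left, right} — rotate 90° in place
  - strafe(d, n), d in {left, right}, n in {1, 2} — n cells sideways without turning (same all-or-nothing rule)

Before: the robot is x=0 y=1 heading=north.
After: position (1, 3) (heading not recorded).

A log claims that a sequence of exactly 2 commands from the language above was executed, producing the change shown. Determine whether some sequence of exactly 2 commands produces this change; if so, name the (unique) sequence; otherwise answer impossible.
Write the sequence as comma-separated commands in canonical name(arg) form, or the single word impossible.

move(2), strafe(right, 1)

key: running strafe(right, 1) before move(2) would end elsewhere — order is forced
t0: x=0 y=1 heading=north
[1] after move(2): x=0 y=3 heading=north
[2] after strafe(right, 1): x=1 y=3 heading=north
all 100 alternatives checked — unique.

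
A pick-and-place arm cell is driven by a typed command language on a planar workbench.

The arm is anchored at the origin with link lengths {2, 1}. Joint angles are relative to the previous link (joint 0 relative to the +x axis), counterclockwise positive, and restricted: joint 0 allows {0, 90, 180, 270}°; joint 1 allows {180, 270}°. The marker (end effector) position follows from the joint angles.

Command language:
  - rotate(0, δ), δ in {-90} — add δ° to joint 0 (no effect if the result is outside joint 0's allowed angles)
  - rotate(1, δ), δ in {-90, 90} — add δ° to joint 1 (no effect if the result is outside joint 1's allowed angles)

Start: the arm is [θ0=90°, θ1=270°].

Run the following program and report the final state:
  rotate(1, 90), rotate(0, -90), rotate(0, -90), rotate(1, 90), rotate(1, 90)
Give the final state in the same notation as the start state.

[θ0=270°, θ1=270°]

begin: [θ0=90°, θ1=270°]
[1] after rotate(1, 90): [θ0=90°, θ1=270°]
[2] after rotate(0, -90): [θ0=0°, θ1=270°]
[3] after rotate(0, -90): [θ0=270°, θ1=270°]
[4] after rotate(1, 90): [θ0=270°, θ1=270°]
[5] after rotate(1, 90): [θ0=270°, θ1=270°]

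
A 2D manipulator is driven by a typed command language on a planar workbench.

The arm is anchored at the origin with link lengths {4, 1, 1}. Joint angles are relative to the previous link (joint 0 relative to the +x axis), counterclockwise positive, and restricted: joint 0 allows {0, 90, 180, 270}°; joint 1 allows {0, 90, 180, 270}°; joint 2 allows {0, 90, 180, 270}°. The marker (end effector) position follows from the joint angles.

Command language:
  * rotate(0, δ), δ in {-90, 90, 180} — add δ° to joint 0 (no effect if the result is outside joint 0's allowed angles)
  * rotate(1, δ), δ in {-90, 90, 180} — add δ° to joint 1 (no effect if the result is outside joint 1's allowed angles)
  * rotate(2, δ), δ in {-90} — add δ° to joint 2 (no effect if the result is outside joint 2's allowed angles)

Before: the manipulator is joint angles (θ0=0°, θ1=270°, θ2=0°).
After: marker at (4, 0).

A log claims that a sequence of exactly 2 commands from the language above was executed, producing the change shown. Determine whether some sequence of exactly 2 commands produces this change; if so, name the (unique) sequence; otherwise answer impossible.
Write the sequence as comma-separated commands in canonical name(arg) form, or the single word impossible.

rotate(2, -90), rotate(2, -90)

begin: joint angles (θ0=0°, θ1=270°, θ2=0°)
t=1 rotate(2, -90) ⇒ joint angles (θ0=0°, θ1=270°, θ2=270°)
t=2 rotate(2, -90) ⇒ joint angles (θ0=0°, θ1=270°, θ2=180°)
all 49 alternatives checked — unique.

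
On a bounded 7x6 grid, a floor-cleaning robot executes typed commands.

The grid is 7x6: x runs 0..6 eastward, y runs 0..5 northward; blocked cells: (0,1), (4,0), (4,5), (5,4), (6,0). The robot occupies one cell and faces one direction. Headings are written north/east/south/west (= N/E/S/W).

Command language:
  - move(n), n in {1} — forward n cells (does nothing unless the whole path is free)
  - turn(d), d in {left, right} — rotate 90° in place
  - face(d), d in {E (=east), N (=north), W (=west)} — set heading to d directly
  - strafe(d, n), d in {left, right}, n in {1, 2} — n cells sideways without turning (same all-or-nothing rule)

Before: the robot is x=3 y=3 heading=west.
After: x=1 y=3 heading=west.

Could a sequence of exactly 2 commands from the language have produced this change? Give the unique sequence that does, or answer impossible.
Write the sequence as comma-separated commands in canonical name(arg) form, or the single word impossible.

move(1), move(1)

key: heading stays W — no command in the sequence turns
begin: x=3 y=3 heading=west
1. move(1) → x=2 y=3 heading=west
2. move(1) → x=1 y=3 heading=west
no other 2-command option fits: unique.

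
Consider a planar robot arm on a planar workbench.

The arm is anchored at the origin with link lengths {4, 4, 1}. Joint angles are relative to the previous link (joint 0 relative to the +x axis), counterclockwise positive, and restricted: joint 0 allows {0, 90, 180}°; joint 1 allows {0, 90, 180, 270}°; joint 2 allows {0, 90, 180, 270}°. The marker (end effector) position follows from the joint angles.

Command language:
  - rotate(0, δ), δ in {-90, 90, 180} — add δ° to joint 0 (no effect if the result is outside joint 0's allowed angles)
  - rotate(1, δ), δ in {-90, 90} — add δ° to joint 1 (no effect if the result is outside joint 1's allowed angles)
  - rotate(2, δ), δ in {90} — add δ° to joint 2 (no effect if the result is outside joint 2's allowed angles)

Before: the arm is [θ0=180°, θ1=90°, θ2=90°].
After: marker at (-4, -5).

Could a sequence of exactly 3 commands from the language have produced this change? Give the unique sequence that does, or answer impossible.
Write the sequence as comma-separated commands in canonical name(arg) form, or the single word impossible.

rotate(2, 90), rotate(2, 90), rotate(2, 90)

from: [θ0=180°, θ1=90°, θ2=90°]
t=1 rotate(2, 90) ⇒ [θ0=180°, θ1=90°, θ2=180°]
t=2 rotate(2, 90) ⇒ [θ0=180°, θ1=90°, θ2=270°]
t=3 rotate(2, 90) ⇒ [θ0=180°, θ1=90°, θ2=0°]
uniquely the one of 216 3-step routes that fits.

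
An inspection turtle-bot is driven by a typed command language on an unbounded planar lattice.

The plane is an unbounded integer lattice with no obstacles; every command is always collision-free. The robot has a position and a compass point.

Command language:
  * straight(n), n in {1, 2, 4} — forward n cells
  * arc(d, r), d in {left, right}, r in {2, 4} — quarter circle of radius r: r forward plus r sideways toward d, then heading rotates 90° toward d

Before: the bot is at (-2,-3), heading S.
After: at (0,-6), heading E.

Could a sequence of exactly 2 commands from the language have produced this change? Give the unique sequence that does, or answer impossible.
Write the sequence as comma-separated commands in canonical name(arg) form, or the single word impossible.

straight(1), arc(left, 2)

key: position moved to (0,-6) AND the heading swung to E — translation plus rotation needed
t0: at (-2,-3), heading S
t=1 straight(1) ⇒ at (-2,-4), heading S
t=2 arc(left, 2) ⇒ at (0,-6), heading E
no rival 2-sequence matches.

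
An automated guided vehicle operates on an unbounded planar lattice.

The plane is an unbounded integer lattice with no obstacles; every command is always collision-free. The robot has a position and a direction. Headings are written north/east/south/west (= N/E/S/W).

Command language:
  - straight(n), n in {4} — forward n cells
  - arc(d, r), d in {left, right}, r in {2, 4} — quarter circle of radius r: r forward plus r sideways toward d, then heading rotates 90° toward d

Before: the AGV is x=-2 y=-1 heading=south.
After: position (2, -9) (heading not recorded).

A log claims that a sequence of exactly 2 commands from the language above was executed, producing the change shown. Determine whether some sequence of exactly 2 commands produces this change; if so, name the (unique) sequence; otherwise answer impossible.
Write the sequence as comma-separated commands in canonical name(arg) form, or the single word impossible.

key: running arc(left, 4) before straight(4) would end elsewhere — order is forced
from: x=-2 y=-1 heading=south
t=1 straight(4) ⇒ x=-2 y=-5 heading=south
t=2 arc(left, 4) ⇒ x=2 y=-9 heading=east
no rival 2-sequence matches.

straight(4), arc(left, 4)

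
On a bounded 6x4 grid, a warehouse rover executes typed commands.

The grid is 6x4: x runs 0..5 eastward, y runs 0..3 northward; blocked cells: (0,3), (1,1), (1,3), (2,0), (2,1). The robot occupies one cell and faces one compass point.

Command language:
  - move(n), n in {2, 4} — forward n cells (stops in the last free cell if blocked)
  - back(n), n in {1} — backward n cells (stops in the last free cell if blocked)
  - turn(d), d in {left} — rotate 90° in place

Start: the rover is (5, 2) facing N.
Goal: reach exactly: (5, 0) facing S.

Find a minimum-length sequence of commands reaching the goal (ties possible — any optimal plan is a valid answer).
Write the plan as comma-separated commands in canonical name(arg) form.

begin: (5, 2) facing N
[1] after turn(left): (5, 2) facing W
[2] after turn(left): (5, 2) facing S
[3] after move(4): (5, 0) facing S
no 2-step plan works, so 3 is optimal.

turn(left), turn(left), move(4)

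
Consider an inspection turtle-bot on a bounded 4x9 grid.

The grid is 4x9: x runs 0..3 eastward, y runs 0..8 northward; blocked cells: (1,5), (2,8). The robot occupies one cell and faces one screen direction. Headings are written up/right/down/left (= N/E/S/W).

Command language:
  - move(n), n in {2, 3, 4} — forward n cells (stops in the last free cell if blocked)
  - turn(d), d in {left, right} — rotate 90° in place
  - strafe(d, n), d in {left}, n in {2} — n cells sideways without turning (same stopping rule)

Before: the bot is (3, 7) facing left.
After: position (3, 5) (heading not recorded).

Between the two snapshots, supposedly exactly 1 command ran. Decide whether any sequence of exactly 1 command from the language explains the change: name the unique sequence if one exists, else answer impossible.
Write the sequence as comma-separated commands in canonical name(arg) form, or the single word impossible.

begin: (3, 7) facing left
[1] after strafe(left, 2): (3, 5) facing left
all 6 alternatives checked — unique.

strafe(left, 2)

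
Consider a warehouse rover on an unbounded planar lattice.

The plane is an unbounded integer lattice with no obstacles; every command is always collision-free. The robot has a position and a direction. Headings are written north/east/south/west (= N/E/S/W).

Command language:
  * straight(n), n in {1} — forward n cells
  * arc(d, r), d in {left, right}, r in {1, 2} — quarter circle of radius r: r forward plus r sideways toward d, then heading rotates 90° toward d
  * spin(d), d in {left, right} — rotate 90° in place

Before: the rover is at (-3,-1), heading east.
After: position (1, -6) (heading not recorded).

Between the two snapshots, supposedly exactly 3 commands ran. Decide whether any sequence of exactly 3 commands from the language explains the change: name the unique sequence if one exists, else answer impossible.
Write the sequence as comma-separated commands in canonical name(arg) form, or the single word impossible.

arc(right, 2), straight(1), arc(left, 2)

key: running arc(left, 2) before arc(right, 2) would end elsewhere — order is forced
initial: at (-3,-1), heading east
t=1 arc(right, 2) ⇒ at (-1,-3), heading south
t=2 straight(1) ⇒ at (-1,-4), heading south
t=3 arc(left, 2) ⇒ at (1,-6), heading east
all 343 alternatives checked — unique.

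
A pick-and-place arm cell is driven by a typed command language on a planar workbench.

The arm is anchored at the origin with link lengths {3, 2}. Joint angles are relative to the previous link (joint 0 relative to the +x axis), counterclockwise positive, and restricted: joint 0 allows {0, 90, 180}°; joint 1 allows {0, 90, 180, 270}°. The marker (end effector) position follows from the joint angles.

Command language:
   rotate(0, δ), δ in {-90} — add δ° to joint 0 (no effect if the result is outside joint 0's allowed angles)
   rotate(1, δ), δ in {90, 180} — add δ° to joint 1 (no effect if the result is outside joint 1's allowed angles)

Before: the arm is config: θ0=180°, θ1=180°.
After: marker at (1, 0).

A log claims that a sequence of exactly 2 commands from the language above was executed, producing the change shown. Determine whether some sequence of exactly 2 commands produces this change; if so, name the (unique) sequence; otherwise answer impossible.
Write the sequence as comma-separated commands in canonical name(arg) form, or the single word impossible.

rotate(0, -90), rotate(0, -90)

t0: config: θ0=180°, θ1=180°
t=1 rotate(0, -90) ⇒ config: θ0=90°, θ1=180°
t=2 rotate(0, -90) ⇒ config: θ0=0°, θ1=180°
uniquely the one of 9 2-step routes that fits.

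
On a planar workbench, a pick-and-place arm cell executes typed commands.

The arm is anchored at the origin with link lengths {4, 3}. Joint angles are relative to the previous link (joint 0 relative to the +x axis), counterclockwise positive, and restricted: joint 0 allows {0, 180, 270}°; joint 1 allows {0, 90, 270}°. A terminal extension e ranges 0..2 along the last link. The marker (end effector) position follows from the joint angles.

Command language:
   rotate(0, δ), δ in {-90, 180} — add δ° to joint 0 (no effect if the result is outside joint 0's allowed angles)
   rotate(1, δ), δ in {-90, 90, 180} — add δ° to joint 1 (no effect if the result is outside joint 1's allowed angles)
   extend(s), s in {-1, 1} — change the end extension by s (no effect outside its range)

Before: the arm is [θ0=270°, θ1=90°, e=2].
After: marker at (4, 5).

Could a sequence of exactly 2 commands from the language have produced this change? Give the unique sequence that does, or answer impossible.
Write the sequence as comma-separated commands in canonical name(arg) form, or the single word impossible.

key: order matters: swapping rotate(0, -90) and rotate(0, 180) lands elsewhere
begin: [θ0=270°, θ1=90°, e=2]
[1] after rotate(0, -90): [θ0=180°, θ1=90°, e=2]
[2] after rotate(0, 180): [θ0=0°, θ1=90°, e=2]
no rival 2-sequence matches.

rotate(0, -90), rotate(0, 180)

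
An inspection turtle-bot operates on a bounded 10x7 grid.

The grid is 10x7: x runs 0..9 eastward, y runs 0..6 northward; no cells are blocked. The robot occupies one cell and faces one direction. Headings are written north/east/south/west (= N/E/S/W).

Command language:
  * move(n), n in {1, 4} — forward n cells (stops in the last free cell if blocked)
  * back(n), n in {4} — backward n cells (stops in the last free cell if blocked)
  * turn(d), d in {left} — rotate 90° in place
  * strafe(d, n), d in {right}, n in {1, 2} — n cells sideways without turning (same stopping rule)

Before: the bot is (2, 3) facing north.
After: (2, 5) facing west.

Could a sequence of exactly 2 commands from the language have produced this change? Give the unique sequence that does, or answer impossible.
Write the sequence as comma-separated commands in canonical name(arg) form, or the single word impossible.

turn(left), strafe(right, 2)

key: cell and facing (now W) both changed — the 2 commands mix motion and turning
t0: (2, 3) facing north
[1] after turn(left): (2, 3) facing west
[2] after strafe(right, 2): (2, 5) facing west
all 36 alternatives checked — unique.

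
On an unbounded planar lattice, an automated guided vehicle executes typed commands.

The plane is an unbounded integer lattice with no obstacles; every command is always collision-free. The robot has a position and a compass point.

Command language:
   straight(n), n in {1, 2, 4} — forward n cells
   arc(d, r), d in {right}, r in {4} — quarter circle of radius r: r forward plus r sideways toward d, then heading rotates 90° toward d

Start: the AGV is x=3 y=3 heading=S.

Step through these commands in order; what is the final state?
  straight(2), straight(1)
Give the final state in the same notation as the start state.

begin: x=3 y=3 heading=S
step 1 (straight(2)): x=3 y=1 heading=S
step 2 (straight(1)): x=3 y=0 heading=S

x=3 y=0 heading=S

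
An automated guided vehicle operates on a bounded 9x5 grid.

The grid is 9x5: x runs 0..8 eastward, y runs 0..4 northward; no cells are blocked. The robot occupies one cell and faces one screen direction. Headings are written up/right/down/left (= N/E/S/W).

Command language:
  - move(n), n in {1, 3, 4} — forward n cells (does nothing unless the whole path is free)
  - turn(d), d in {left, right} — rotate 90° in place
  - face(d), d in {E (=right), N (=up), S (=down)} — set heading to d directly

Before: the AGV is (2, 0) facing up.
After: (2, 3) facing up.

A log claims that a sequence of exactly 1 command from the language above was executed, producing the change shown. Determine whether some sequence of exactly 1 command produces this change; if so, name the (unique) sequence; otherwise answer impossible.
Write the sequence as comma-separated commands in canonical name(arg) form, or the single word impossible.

move(3)

key: still facing N — the one step turns nothing
initial: (2, 0) facing up
1. move(3) → (2, 3) facing up
no other 1-command option fits: unique.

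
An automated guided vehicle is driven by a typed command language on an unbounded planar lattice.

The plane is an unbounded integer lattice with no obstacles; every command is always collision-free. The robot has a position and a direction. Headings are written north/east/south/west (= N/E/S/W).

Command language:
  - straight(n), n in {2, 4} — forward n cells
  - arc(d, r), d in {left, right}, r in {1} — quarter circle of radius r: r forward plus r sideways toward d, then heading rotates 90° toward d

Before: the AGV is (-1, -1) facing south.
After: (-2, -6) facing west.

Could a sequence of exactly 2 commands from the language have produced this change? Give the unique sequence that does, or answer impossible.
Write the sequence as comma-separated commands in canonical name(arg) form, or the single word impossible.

key: running arc(right, 1) before straight(4) would end elsewhere — order is forced
t0: (-1, -1) facing south
step 1 (straight(4)): (-1, -5) facing south
step 2 (arc(right, 1)): (-2, -6) facing west
uniquely the one of 16 2-step routes that fits.

straight(4), arc(right, 1)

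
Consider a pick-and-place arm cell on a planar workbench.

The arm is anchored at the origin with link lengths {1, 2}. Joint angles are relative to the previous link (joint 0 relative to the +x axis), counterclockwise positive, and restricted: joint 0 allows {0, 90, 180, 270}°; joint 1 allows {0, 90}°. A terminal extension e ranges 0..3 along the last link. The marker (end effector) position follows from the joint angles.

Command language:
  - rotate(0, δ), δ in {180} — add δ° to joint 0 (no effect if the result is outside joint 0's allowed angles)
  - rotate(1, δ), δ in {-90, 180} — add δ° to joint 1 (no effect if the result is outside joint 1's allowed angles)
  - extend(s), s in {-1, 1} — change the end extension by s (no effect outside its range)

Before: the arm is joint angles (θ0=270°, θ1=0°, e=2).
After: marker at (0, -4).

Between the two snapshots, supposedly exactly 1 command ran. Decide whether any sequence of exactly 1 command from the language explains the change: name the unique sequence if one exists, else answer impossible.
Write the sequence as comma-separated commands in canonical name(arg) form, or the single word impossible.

extend(-1)

t0: joint angles (θ0=270°, θ1=0°, e=2)
1. extend(-1) → joint angles (θ0=270°, θ1=0°, e=1)
uniquely the one of 5 1-step routes that fits.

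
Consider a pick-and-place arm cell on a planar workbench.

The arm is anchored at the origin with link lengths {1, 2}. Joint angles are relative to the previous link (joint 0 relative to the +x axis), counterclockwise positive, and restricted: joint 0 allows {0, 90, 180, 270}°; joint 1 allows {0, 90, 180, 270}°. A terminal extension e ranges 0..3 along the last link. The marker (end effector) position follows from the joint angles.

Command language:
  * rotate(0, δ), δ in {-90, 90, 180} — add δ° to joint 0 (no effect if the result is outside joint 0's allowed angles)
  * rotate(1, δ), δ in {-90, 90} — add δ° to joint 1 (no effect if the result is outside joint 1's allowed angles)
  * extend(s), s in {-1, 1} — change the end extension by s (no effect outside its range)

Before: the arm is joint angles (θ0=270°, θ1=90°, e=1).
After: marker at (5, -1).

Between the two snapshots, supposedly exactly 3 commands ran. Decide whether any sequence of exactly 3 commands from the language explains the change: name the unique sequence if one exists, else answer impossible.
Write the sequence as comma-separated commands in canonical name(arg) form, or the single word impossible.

begin: joint angles (θ0=270°, θ1=90°, e=1)
1. extend(1) → joint angles (θ0=270°, θ1=90°, e=2)
2. extend(1) → joint angles (θ0=270°, θ1=90°, e=3)
3. extend(1) → joint angles (θ0=270°, θ1=90°, e=3)
all 343 alternatives checked — unique.

extend(1), extend(1), extend(1)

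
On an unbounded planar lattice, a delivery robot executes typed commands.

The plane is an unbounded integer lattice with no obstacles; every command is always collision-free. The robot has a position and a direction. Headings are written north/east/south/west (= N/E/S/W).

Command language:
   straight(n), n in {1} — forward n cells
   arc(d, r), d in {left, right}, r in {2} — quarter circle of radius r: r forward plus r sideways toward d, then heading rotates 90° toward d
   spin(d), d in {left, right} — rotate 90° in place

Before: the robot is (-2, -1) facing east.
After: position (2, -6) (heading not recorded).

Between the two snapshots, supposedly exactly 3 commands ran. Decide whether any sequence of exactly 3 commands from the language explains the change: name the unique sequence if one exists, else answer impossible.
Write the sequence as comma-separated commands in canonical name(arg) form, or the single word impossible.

arc(right, 2), straight(1), arc(left, 2)

key: order matters: swapping arc(right, 2) and arc(left, 2) lands elsewhere
start: (-2, -1) facing east
1. arc(right, 2) → (0, -3) facing south
2. straight(1) → (0, -4) facing south
3. arc(left, 2) → (2, -6) facing east
uniquely the one of 125 3-step routes that fits.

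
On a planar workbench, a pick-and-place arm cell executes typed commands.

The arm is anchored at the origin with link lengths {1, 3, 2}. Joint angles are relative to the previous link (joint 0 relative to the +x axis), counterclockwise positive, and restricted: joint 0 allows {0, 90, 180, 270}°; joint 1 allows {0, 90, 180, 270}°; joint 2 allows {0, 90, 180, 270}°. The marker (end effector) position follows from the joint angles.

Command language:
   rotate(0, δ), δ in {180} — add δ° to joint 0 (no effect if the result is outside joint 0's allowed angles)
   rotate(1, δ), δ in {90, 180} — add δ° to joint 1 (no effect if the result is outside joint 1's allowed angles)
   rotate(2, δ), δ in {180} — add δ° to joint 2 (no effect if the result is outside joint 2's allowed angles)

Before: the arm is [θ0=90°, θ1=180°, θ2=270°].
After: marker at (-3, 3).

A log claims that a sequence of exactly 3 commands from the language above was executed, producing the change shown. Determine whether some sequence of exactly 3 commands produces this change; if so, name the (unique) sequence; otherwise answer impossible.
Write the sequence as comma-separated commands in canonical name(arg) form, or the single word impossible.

t0: [θ0=90°, θ1=180°, θ2=270°]
1. rotate(1, 90) → [θ0=90°, θ1=270°, θ2=270°]
2. rotate(1, 90) → [θ0=90°, θ1=0°, θ2=270°]
3. rotate(1, 90) → [θ0=90°, θ1=90°, θ2=270°]
no other 3-command option fits: unique.

rotate(1, 90), rotate(1, 90), rotate(1, 90)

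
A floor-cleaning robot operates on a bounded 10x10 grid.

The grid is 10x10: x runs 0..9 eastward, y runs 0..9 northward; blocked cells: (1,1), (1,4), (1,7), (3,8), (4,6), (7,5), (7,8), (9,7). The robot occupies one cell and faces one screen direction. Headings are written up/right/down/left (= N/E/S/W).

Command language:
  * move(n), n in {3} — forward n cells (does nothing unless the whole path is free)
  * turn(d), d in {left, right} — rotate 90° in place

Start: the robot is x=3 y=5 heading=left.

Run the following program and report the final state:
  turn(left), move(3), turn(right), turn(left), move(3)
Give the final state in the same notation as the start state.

x=3 y=2 heading=down

from: x=3 y=5 heading=left
[1] after turn(left): x=3 y=5 heading=down
[2] after move(3): x=3 y=2 heading=down
[3] after turn(right): x=3 y=2 heading=left
[4] after turn(left): x=3 y=2 heading=down
[5] after move(3): x=3 y=2 heading=down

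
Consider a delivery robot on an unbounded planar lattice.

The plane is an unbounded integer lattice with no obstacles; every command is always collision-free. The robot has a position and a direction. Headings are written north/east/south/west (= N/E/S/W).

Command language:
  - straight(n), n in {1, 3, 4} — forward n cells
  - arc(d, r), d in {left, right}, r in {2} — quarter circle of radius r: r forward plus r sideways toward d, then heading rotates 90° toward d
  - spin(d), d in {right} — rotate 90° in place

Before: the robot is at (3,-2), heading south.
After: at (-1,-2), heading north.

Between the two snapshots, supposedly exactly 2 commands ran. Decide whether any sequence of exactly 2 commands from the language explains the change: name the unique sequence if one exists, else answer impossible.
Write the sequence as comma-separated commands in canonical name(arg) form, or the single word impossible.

arc(right, 2), arc(right, 2)

key: position moved to (-1,-2) AND the heading swung to N — translation plus rotation needed
initial: at (3,-2), heading south
t=1 arc(right, 2) ⇒ at (1,-4), heading west
t=2 arc(right, 2) ⇒ at (-1,-2), heading north
all 36 alternatives checked — unique.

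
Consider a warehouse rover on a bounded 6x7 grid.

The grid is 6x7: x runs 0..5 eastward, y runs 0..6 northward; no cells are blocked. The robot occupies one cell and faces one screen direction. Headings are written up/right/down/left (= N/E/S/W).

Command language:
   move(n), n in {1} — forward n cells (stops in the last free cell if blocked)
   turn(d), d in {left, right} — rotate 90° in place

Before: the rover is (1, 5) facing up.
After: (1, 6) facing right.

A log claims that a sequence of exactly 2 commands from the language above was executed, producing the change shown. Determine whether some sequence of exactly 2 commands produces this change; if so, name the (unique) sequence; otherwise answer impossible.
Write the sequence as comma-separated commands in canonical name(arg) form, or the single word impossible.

move(1), turn(right)

key: cell and facing (now E) both changed — the 2 commands mix motion and turning
start: (1, 5) facing up
1. move(1) → (1, 6) facing up
2. turn(right) → (1, 6) facing right
no rival 2-sequence matches.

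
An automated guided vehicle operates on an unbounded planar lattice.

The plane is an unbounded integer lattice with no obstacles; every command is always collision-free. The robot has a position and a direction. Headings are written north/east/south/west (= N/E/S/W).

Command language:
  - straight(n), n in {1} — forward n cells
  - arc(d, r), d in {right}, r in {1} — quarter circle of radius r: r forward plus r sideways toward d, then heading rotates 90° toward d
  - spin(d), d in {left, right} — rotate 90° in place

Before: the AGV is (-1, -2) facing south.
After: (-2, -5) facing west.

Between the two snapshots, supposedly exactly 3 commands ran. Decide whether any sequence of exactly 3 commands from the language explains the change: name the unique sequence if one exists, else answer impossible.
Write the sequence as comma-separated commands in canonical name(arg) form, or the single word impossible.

straight(1), straight(1), arc(right, 1)

key: cell and facing (now W) both changed — the 3 commands mix motion and turning
initial: (-1, -2) facing south
t=1 straight(1) ⇒ (-1, -3) facing south
t=2 straight(1) ⇒ (-1, -4) facing south
t=3 arc(right, 1) ⇒ (-2, -5) facing west
uniquely the one of 64 3-step routes that fits.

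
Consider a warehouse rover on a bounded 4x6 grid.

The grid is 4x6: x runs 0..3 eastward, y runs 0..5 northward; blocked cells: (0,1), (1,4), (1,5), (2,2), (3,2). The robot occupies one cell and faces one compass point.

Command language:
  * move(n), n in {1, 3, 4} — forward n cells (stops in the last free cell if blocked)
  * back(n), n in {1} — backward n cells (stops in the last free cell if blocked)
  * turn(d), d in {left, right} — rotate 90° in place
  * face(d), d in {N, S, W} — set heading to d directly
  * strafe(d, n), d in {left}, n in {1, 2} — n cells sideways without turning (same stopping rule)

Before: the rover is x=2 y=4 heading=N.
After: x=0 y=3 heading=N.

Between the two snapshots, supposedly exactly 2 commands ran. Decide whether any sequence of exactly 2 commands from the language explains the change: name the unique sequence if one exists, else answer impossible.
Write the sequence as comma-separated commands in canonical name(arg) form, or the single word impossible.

back(1), strafe(left, 2)

key: heading stays N — no command in the sequence turns
from: x=2 y=4 heading=N
t=1 back(1) ⇒ x=2 y=3 heading=N
t=2 strafe(left, 2) ⇒ x=0 y=3 heading=N
all 121 alternatives checked — unique.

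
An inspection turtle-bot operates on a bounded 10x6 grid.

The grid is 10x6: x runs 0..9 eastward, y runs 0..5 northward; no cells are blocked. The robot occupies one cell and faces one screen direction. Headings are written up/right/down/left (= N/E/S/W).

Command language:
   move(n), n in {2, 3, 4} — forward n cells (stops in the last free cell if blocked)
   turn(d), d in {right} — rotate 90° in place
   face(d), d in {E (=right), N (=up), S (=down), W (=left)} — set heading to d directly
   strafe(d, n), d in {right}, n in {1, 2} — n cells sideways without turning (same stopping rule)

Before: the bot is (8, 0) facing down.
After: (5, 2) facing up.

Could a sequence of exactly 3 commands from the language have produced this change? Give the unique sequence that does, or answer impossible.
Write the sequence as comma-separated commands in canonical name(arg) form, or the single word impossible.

no 3-step route produces this change.

impossible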